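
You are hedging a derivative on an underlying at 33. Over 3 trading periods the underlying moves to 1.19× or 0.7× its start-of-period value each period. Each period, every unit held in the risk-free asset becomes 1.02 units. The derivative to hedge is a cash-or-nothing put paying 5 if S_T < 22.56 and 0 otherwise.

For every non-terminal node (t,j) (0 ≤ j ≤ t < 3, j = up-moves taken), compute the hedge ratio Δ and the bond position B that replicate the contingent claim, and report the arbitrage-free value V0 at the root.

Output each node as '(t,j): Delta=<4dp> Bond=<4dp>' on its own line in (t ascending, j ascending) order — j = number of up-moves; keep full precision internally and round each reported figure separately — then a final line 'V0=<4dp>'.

(0,0): Delta=-0.1347 Bond=5.7522
(1,0): Delta=-0.2828 Bond=9.2894
(1,1): Delta=-0.0884 Bond=4.0492
(2,0): Delta=0.0000 Bond=4.9020
(2,1): Delta=-0.3712 Bond=11.9048
(2,2): Delta=0.0000 Bond=0.0000
V0=1.3078

The replicating-portfolio and risk-neutral prices coincide; use p* = (1.02−0.7)/(1.19−0.7) = 0.6531 for the latter.
At expiry t=3: V(3,0)=5.0000, V(3,1)=5.0000, V(3,2)=0.0000, V(3,3)=0.0000
  t=2,j=0: stock 16.1700 → up 19.2423 (V=5.0000), down 11.3190 (V=5.0000). Price 4.9020; hedge Δ=0.0000, bond B=4.9020.
  t=2,j=1: stock 27.4890 → up 32.7119 (V=0.0000), down 19.2423 (V=5.0000). Price 1.7007; hedge Δ=-0.3712, bond B=11.9048.
  t=2,j=2: stock 46.7313 → up 55.6102 (V=0.0000), down 32.7119 (V=0.0000). Price 0.0000; hedge Δ=0.0000, bond B=0.0000.
  t=1,j=0: stock 23.1000 → up 27.4890 (V=1.7007), down 16.1700 (V=4.9020). Price 2.7562; hedge Δ=-0.2828, bond B=9.2894.
  t=1,j=1: stock 39.2700 → up 46.7313 (V=0.0000), down 27.4890 (V=1.7007). Price 0.5785; hedge Δ=-0.0884, bond B=4.0492.
  t=0,j=0: stock 33.0000 → up 39.2700 (V=0.5785), down 23.1000 (V=2.7562). Price 1.3078; hedge Δ=-0.1347, bond B=5.7522.
Root portfolio cost Δ·33+B reproduces V0=1.3078.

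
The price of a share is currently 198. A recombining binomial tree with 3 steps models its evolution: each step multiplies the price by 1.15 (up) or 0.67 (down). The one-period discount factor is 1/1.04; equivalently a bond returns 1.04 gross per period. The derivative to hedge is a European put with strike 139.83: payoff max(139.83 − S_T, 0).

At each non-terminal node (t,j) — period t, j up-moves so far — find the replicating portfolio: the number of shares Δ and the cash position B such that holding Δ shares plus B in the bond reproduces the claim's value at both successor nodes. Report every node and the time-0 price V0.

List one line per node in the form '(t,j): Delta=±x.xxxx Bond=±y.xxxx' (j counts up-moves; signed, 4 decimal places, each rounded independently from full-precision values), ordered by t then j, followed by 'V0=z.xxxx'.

(0,0): Delta=-0.1511 Bond=34.8335
(1,0): Delta=-0.5855 Bond=93.8537
(1,1): Delta=-0.0758 Bond=19.0945
(2,0): Delta=-1.0000 Bond=134.4519
(2,1): Delta=-0.5137 Bond=86.6542
(2,2): Delta=0.0000 Bond=0.0000
V0=4.9201

No-arbitrage ⇒ martingale measure with p* = (R−d)/(u−d) = 0.7708.
Terminal payoffs: V(3,0)=80.2789, V(3,1)=37.6155, V(3,2)=0.0000, V(3,3)=0.0000
(2,0): S=88.8822. Δ = (V_up−V_dn)/(S_up−S_dn) = (37.6155−80.2789)/(102.2145−59.5511) = -1.0000. V = [p*·37.6155 + (1−p*)·80.2789]/1.04 = 45.5697. B = V − Δ·S = 134.4519.
(2,1): S=152.5590. Δ = (V_up−V_dn)/(S_up−S_dn) = (0.0000−37.6155)/(175.4428−102.2145) = -0.5137. V = [p*·0.0000 + (1−p*)·37.6155]/1.04 = 8.2887. B = V − Δ·S = 86.6542.
(2,2): S=261.8550. Δ = (V_up−V_dn)/(S_up−S_dn) = (0.0000−0.0000)/(301.1332−175.4428) = 0.0000. V = [p*·0.0000 + (1−p*)·0.0000]/1.04 = 0.0000. B = V − Δ·S = 0.0000.
(1,0): S=132.6600. Δ = (V_up−V_dn)/(S_up−S_dn) = (8.2887−45.5697)/(152.5590−88.8822) = -0.5855. V = [p*·8.2887 + (1−p*)·45.5697]/1.04 = 16.1848. B = V − Δ·S = 93.8537.
(1,1): S=227.7000. Δ = (V_up−V_dn)/(S_up−S_dn) = (0.0000−8.2887)/(261.8550−152.5590) = -0.0758. V = [p*·0.0000 + (1−p*)·8.2887]/1.04 = 1.8264. B = V − Δ·S = 19.0945.
(0,0): S=198.0000. Δ = (V_up−V_dn)/(S_up−S_dn) = (1.8264−16.1848)/(227.7000−132.6600) = -0.1511. V = [p*·1.8264 + (1−p*)·16.1848]/1.04 = 4.9201. B = V − Δ·S = 34.8335.
Root portfolio cost Δ·198+B reproduces V0=4.9201.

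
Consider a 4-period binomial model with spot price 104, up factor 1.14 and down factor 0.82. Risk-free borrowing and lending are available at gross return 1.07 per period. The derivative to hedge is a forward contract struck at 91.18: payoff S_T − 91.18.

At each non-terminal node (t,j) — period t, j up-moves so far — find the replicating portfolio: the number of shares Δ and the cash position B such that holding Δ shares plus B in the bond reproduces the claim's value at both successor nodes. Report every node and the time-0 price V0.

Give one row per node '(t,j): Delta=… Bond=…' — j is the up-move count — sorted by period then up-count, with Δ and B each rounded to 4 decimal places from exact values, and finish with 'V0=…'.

(0,0): Delta=1.0000 Bond=-69.5608
(1,0): Delta=1.0000 Bond=-74.4300
(1,1): Delta=1.0000 Bond=-74.4300
(2,0): Delta=1.0000 Bond=-79.6401
(2,1): Delta=1.0000 Bond=-79.6401
(2,2): Delta=1.0000 Bond=-79.6401
(3,0): Delta=1.0000 Bond=-85.2150
(3,1): Delta=1.0000 Bond=-85.2150
(3,2): Delta=1.0000 Bond=-85.2150
(3,3): Delta=1.0000 Bond=-85.2150
V0=34.4392

No-arbitrage ⇒ martingale measure with p* = (R−d)/(u−d) = 0.7813.
Terminal values V(4,·): V(4,0)=-44.1593, V(4,1)=-25.8098, V(4,2)=-0.2995, V(4,3)=35.1661, V(4,4)=84.4719
Node (3,0) S=57.3423: V=(p*·-25.8098+(1−p*)·-44.1593)/1.07=-27.8727; Δ=(-25.8098−-44.1593)/(65.3702−47.0207)=1.0000; B=V−Δ·S=-85.2150
Node (3,1) S=79.7197: V=(p*·-0.2995+(1−p*)·-25.8098)/1.07=-5.4952; Δ=(-0.2995−-25.8098)/(90.8805−65.3702)=1.0000; B=V−Δ·S=-85.2150
Node (3,2) S=110.8299: V=(p*·35.1661+(1−p*)·-0.2995)/1.07=25.6149; Δ=(35.1661−-0.2995)/(126.3461−90.8805)=1.0000; B=V−Δ·S=-85.2150
Node (3,3) S=154.0806: V=(p*·84.4719+(1−p*)·35.1661)/1.07=68.8656; Δ=(84.4719−35.1661)/(175.6519−126.3461)=1.0000; B=V−Δ·S=-85.2150
Node (2,0) S=69.9296: V=(p*·-5.4952+(1−p*)·-27.8727)/1.07=-9.7105; Δ=(-5.4952−-27.8727)/(79.7197−57.3423)=1.0000; B=V−Δ·S=-79.6401
Node (2,1) S=97.2192: V=(p*·25.6149+(1−p*)·-5.4952)/1.07=17.5791; Δ=(25.6149−-5.4952)/(110.8299−79.7197)=1.0000; B=V−Δ·S=-79.6401
Node (2,2) S=135.1584: V=(p*·68.8656+(1−p*)·25.6149)/1.07=55.5183; Δ=(68.8656−25.6149)/(154.0806−110.8299)=1.0000; B=V−Δ·S=-79.6401
Node (1,0) S=85.2800: V=(p*·17.5791+(1−p*)·-9.7105)/1.07=10.8500; Δ=(17.5791−-9.7105)/(97.2192−69.9296)=1.0000; B=V−Δ·S=-74.4300
Node (1,1) S=118.5600: V=(p*·55.5183+(1−p*)·17.5791)/1.07=44.1300; Δ=(55.5183−17.5791)/(135.1584−97.2192)=1.0000; B=V−Δ·S=-74.4300
Node (0,0) S=104.0000: V=(p*·44.1300+(1−p*)·10.8500)/1.07=34.4392; Δ=(44.1300−10.8500)/(118.5600−85.2800)=1.0000; B=V−Δ·S=-69.5608
The time-0 hedge costs 34.4392, which is the no-arbitrage price.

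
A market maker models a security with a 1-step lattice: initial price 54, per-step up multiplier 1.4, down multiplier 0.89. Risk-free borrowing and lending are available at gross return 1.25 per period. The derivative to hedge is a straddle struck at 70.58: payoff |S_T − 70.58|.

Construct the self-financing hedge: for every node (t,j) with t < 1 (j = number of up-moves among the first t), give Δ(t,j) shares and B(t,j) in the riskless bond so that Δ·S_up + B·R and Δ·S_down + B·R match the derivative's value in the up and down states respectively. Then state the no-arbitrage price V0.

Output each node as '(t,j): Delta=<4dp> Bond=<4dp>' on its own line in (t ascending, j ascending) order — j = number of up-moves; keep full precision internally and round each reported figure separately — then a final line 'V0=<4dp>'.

No-arbitrage ⇒ martingale measure with p* = (R−d)/(u−d) = 0.7059.
Payoff layer (t=1): V(1,0)=22.5200, V(1,1)=5.0200
Node (0,0) S=54.0000: V=(p*·5.0200+(1−p*)·22.5200)/1.25=8.1336; Δ=(5.0200−22.5200)/(75.6000−48.0600)=-0.6354; B=V−Δ·S=42.4474
The time-0 hedge costs 8.1336, which is the no-arbitrage price.

(0,0): Delta=-0.6354 Bond=42.4474
V0=8.1336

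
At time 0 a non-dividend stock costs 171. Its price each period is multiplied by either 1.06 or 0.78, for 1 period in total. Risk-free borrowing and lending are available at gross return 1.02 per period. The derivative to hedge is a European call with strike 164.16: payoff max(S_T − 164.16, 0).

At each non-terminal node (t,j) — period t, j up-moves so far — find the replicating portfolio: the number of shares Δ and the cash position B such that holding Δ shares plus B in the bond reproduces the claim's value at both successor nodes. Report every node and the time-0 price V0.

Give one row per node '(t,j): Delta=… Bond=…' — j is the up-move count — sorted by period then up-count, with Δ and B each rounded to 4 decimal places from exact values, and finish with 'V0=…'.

(0,0): Delta=0.3571 Bond=-46.7017
V0=14.3697

No-arbitrage ⇒ martingale measure with p* = (R−d)/(u−d) = 0.8571.
Payoff layer (t=1): V(1,0)=0.0000, V(1,1)=17.1000
Node (0,0) S=171.0000: V=(p*·17.1000+(1−p*)·0.0000)/1.02=14.3697; Δ=(17.1000−0.0000)/(181.2600−133.3800)=0.3571; B=V−Δ·S=-46.7017
Check: Δ(0,0)·S0 + B(0,0) = 14.3697 = V0.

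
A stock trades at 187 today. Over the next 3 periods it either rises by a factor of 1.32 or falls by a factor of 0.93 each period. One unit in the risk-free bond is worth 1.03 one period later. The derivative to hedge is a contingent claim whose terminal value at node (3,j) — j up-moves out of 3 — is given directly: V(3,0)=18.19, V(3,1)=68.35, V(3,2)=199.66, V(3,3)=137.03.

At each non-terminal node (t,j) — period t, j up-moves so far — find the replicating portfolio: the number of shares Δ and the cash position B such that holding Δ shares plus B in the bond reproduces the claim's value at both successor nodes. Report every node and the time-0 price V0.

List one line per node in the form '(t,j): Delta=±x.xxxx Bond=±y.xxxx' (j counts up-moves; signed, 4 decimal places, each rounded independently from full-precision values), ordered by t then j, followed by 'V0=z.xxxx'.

(0,0): Delta=0.9524 Bond=-115.7399
(1,0): Delta=1.0159 Bond=-130.2471
(1,1): Delta=0.8228 Bond=-87.2108
(2,0): Delta=0.7952 Bond=-98.4683
(2,1): Delta=1.4667 Bond=-237.6445
(2,2): Delta=-0.4929 Bond=338.8432
V0=62.3606

Since d<R<u, set p* = (R−d)/(u−d) = 0.2564; price each node as the discounted p*-expectation of its children.
Terminal payoffs: V(3,0)=18.1900, V(3,1)=68.3500, V(3,2)=199.6600, V(3,3)=137.0300
  t=2,j=0: stock 161.7363 → up 213.4919 (V=68.3500), down 150.4148 (V=18.1900). Price 30.1471; hedge Δ=0.7952, bond B=-98.4683.
  t=2,j=1: stock 229.5612 → up 303.0208 (V=199.6600), down 213.4919 (V=68.3500). Price 99.0478; hedge Δ=1.4667, bond B=-237.6445.
  t=2,j=2: stock 325.8288 → up 430.0940 (V=137.0300), down 303.0208 (V=199.6600). Price 178.2534; hedge Δ=-0.4929, bond B=338.8432.
  t=1,j=0: stock 173.9100 → up 229.5612 (V=99.0478), down 161.7363 (V=30.1471). Price 46.4213; hedge Δ=1.0159, bond B=-130.2471.
  t=1,j=1: stock 246.8400 → up 325.8288 (V=178.2534), down 229.5612 (V=99.0478). Price 115.8805; hedge Δ=0.8228, bond B=-87.2108.
  t=0,j=0: stock 187.0000 → up 246.8400 (V=115.8805), down 173.9100 (V=46.4213). Price 62.3606; hedge Δ=0.9524, bond B=-115.7399.
Root portfolio cost Δ·187+B reproduces V0=62.3606.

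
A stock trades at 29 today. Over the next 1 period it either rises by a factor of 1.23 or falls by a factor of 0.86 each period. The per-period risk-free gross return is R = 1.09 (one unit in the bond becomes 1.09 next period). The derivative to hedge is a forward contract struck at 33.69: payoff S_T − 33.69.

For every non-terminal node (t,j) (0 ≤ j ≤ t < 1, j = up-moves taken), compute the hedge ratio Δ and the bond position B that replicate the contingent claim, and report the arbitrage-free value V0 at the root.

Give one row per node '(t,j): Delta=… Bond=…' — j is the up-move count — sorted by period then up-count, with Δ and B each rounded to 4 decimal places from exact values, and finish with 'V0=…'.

Under the risk-neutral measure, an up-move has probability p* = (R−d)/(u−d) = 0.6216 and values discount at R = 1.09.
Terminal payoffs: V(1,0)=-8.7500, V(1,1)=1.9800
  t=0,j=0: stock 29.0000 → up 35.6700 (V=1.9800), down 24.9400 (V=-8.7500). Price -1.9083; hedge Δ=1.0000, bond B=-30.9083.
The time-0 hedge costs -1.9083, which is the no-arbitrage price.

(0,0): Delta=1.0000 Bond=-30.9083
V0=-1.9083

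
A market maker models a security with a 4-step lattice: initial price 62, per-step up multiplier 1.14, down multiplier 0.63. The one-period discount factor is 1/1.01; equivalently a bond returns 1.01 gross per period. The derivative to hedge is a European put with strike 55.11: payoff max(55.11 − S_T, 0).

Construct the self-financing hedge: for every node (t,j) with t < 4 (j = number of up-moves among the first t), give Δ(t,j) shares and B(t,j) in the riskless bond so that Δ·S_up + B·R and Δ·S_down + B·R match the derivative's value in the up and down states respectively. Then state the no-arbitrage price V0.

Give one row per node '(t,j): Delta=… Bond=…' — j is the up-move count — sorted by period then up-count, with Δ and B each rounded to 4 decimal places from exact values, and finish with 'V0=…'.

Since d<R<u, set p* = (R−d)/(u−d) = 0.7451; price each node as the discounted p*-expectation of its children.
Terminal payoffs: V(4,0)=45.3432, V(4,1)=37.4367, V(4,2)=23.1297, V(4,3)=0.0000, V(4,4)=0.0000
(3,0): S=15.5029. Δ = (V_up−V_dn)/(S_up−S_dn) = (37.4367−45.3432)/(17.6733−9.7668) = -1.0000. V = [p*·37.4367 + (1−p*)·45.3432]/1.01 = 39.0614. B = V − Δ·S = 54.5644.
(3,1): S=28.0529. Δ = (V_up−V_dn)/(S_up−S_dn) = (23.1297−37.4367)/(31.9803−17.6733) = -1.0000. V = [p*·23.1297 + (1−p*)·37.4367]/1.01 = 26.5115. B = V − Δ·S = 54.5644.
(3,2): S=50.7624. Δ = (V_up−V_dn)/(S_up−S_dn) = (0.0000−23.1297)/(57.8691−31.9803) = -0.8934. V = [p*·0.0000 + (1−p*)·23.1297]/1.01 = 5.8374. B = V − Δ·S = 51.1898.
(3,3): S=91.8557. Δ = (V_up−V_dn)/(S_up−S_dn) = (0.0000−0.0000)/(104.7155−57.8691) = 0.0000. V = [p*·0.0000 + (1−p*)·0.0000]/1.01 = 0.0000. B = V − Δ·S = 0.0000.
(2,0): S=24.6078. Δ = (V_up−V_dn)/(S_up−S_dn) = (26.5115−39.0614)/(28.0529−15.5029) = -1.0000. V = [p*·26.5115 + (1−p*)·39.0614]/1.01 = 29.4163. B = V − Δ·S = 54.0241.
(2,1): S=44.5284. Δ = (V_up−V_dn)/(S_up−S_dn) = (5.8374−26.5115)/(50.7624−28.0529) = -0.9104. V = [p*·5.8374 + (1−p*)·26.5115]/1.01 = 10.9973. B = V − Δ·S = 51.5346.
(2,2): S=80.5752. Δ = (V_up−V_dn)/(S_up−S_dn) = (0.0000−5.8374)/(91.8557−50.7624) = -0.1421. V = [p*·0.0000 + (1−p*)·5.8374]/1.01 = 1.4732. B = V − Δ·S = 12.9192.
(1,0): S=39.0600. Δ = (V_up−V_dn)/(S_up−S_dn) = (10.9973−29.4163)/(44.5284−24.6078) = -0.9246. V = [p*·10.9973 + (1−p*)·29.4163]/1.01 = 15.5370. B = V − Δ·S = 51.6527.
(1,1): S=70.6800. Δ = (V_up−V_dn)/(S_up−S_dn) = (1.4732−10.9973)/(80.5752−44.5284) = -0.2642. V = [p*·1.4732 + (1−p*)·10.9973]/1.01 = 3.8623. B = V − Δ·S = 22.5370.
(0,0): S=62.0000. Δ = (V_up−V_dn)/(S_up−S_dn) = (3.8623−15.5370)/(70.6800−39.0600) = -0.3692. V = [p*·3.8623 + (1−p*)·15.5370]/1.01 = 6.7705. B = V − Δ·S = 29.6620.
Self-financing check: at every node Δ·S+B equals the discounted successor values.

(0,0): Delta=-0.3692 Bond=29.6620
(1,0): Delta=-0.9246 Bond=51.6527
(1,1): Delta=-0.2642 Bond=22.5370
(2,0): Delta=-1.0000 Bond=54.0241
(2,1): Delta=-0.9104 Bond=51.5346
(2,2): Delta=-0.1421 Bond=12.9192
(3,0): Delta=-1.0000 Bond=54.5644
(3,1): Delta=-1.0000 Bond=54.5644
(3,2): Delta=-0.8934 Bond=51.1898
(3,3): Delta=0.0000 Bond=0.0000
V0=6.7705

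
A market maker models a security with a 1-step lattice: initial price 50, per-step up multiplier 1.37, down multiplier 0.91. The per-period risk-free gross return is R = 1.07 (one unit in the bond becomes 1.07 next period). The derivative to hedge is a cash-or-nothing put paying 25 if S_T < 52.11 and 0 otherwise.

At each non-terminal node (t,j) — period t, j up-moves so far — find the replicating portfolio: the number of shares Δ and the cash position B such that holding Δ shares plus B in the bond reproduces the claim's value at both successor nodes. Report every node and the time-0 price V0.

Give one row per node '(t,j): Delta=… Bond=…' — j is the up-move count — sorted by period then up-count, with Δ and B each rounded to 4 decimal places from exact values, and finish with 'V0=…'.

No-arbitrage ⇒ martingale measure with p* = (R−d)/(u−d) = 0.3478.
At expiry t=1: V(1,0)=25.0000, V(1,1)=0.0000
(0,0): S=50.0000. Δ = (V_up−V_dn)/(S_up−S_dn) = (0.0000−25.0000)/(68.5000−45.5000) = -1.0870. V = [p*·0.0000 + (1−p*)·25.0000]/1.07 = 15.2377. B = V − Δ·S = 69.5855.
Each (Δ,B) replicates both successor values, so the strategy is self-financing and V0 is arbitrage-free.

(0,0): Delta=-1.0870 Bond=69.5855
V0=15.2377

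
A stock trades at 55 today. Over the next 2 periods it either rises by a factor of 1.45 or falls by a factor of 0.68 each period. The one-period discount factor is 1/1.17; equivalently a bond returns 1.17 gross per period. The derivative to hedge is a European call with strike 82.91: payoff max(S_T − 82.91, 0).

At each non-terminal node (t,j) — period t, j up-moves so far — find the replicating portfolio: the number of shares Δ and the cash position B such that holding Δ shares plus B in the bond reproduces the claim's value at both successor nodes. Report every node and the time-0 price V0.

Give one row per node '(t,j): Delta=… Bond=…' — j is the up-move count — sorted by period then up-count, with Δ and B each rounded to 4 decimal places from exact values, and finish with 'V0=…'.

Under the risk-neutral measure, an up-move has probability p* = (R−d)/(u−d) = 0.6364 and values discount at R = 1.17.
Payoff layer (t=2): V(2,0)=0.0000, V(2,1)=0.0000, V(2,2)=32.7275
  t=1,j=0: stock 37.4000 → up 54.2300 (V=0.0000), down 25.4320 (V=0.0000). Price 0.0000; hedge Δ=0.0000, bond B=0.0000.
  t=1,j=1: stock 79.7500 → up 115.6375 (V=32.7275), down 54.2300 (V=0.0000). Price 17.8005; hedge Δ=0.5330, bond B=-24.7027.
  t=0,j=0: stock 55.0000 → up 79.7500 (V=17.8005), down 37.4000 (V=0.0000). Price 9.6817; hedge Δ=0.4203, bond B=-13.4358.
Root portfolio cost Δ·55+B reproduces V0=9.6817.

(0,0): Delta=0.4203 Bond=-13.4358
(1,0): Delta=0.0000 Bond=0.0000
(1,1): Delta=0.5330 Bond=-24.7027
V0=9.6817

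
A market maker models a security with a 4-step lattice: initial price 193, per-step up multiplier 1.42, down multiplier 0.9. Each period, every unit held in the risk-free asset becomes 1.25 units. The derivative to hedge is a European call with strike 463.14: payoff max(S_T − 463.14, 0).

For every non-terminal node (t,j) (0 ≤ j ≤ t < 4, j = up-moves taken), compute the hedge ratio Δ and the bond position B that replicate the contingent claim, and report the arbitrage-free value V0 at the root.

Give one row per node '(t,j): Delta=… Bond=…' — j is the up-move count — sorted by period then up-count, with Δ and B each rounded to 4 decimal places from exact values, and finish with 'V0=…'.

The replicating-portfolio and risk-neutral prices coincide; use p* = (1.25−0.9)/(1.42−0.9) = 0.6731 for the latter.
Terminal payoffs: V(4,0)=0.0000, V(4,1)=0.0000, V(4,2)=0.0000, V(4,3)=34.2131, V(4,4)=321.5727
  t=3,j=0: stock 140.6970 → up 199.7897 (V=0.0000), down 126.6273 (V=0.0000). Price 0.0000; hedge Δ=0.0000, bond B=0.0000.
  t=3,j=1: stock 221.9886 → up 315.2238 (V=0.0000), down 199.7897 (V=0.0000). Price 0.0000; hedge Δ=0.0000, bond B=0.0000.
  t=3,j=2: stock 350.2487 → up 497.3531 (V=34.2131), down 315.2238 (V=0.0000). Price 18.4225; hedge Δ=0.1879, bond B=-47.3720.
  t=3,j=3: stock 552.6146 → up 784.7127 (V=321.5727), down 497.3531 (V=34.2131). Price 182.1026; hedge Δ=1.0000, bond B=-370.5120.
  t=2,j=0: stock 156.3300 → up 221.9886 (V=0.0000), down 140.6970 (V=0.0000). Price 0.0000; hedge Δ=0.0000, bond B=0.0000.
  t=2,j=1: stock 246.6540 → up 350.2487 (V=18.4225), down 221.9886 (V=0.0000). Price 9.9198; hedge Δ=0.1436, bond B=-25.5080.
  t=2,j=2: stock 389.1652 → up 552.6146 (V=182.1026), down 350.2487 (V=18.4225). Price 102.8734; hedge Δ=0.8088, bond B=-211.8961.
  t=1,j=0: stock 173.7000 → up 246.6540 (V=9.9198), down 156.3300 (V=0.0000). Price 5.3414; hedge Δ=0.1098, bond B=-13.7351.
  t=1,j=1: stock 274.0600 → up 389.1652 (V=102.8734), down 246.6540 (V=9.9198). Price 57.9878; hedge Δ=0.6523, bond B=-120.7692.
  t=0,j=0: stock 193.0000 → up 274.0600 (V=57.9878), down 173.7000 (V=5.3414). Price 32.6212; hedge Δ=0.5246, bond B=-68.6218.
Each (Δ,B) replicates both successor values, so the strategy is self-financing and V0 is arbitrage-free.

(0,0): Delta=0.5246 Bond=-68.6218
(1,0): Delta=0.1098 Bond=-13.7351
(1,1): Delta=0.6523 Bond=-120.7692
(2,0): Delta=0.0000 Bond=0.0000
(2,1): Delta=0.1436 Bond=-25.5080
(2,2): Delta=0.8088 Bond=-211.8961
(3,0): Delta=0.0000 Bond=0.0000
(3,1): Delta=0.0000 Bond=0.0000
(3,2): Delta=0.1879 Bond=-47.3720
(3,3): Delta=1.0000 Bond=-370.5120
V0=32.6212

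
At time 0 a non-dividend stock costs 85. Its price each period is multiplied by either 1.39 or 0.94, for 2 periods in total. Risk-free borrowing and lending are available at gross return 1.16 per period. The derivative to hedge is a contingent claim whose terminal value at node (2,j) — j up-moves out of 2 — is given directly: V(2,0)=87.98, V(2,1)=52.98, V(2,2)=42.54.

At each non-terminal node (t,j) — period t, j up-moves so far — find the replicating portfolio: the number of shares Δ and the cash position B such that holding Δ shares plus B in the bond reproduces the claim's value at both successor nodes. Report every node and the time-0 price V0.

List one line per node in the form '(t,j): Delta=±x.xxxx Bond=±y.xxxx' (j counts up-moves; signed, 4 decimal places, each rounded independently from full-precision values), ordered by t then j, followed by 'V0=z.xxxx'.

(0,0): Delta=-0.5182 Bond=88.3609
(1,0): Delta=-0.9734 Bond=138.8716
(1,1): Delta=-0.1964 Bond=64.4724
V0=44.3133

No-arbitrage ⇒ martingale measure with p* = (R−d)/(u−d) = 0.4889.
At expiry t=2: V(2,0)=87.9800, V(2,1)=52.9800, V(2,2)=42.5400
(1,0): S=79.9000. Δ = (V_up−V_dn)/(S_up−S_dn) = (52.9800−87.9800)/(111.0610−75.1060) = -0.9734. V = [p*·52.9800 + (1−p*)·87.9800]/1.16 = 61.0939. B = V − Δ·S = 138.8716.
(1,1): S=118.1500. Δ = (V_up−V_dn)/(S_up−S_dn) = (42.5400−52.9800)/(164.2285−111.0610) = -0.1964. V = [p*·42.5400 + (1−p*)·52.9800]/1.16 = 41.2724. B = V − Δ·S = 64.4724.
(0,0): S=85.0000. Δ = (V_up−V_dn)/(S_up−S_dn) = (41.2724−61.0939)/(118.1500−79.9000) = -0.5182. V = [p*·41.2724 + (1−p*)·61.0939]/1.16 = 44.3133. B = V − Δ·S = 88.3609.
Check: Δ(0,0)·S0 + B(0,0) = 44.3133 = V0.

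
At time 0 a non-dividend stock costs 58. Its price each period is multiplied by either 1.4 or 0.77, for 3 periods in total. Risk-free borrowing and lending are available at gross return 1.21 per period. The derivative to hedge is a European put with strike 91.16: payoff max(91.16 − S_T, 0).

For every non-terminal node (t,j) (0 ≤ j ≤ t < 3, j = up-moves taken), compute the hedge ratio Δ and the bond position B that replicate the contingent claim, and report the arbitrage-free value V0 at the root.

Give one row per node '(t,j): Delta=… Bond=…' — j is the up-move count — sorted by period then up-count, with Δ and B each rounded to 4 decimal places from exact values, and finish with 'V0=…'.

Risk-neutral probability p* = (R−d)/(u−d) = (1.21−0.77)/(1.4−0.77) = 0.6984.
Payoff layer (t=3): V(3,0)=64.6811, V(3,1)=43.0165, V(3,2)=3.6264, V(3,3)=0.0000
  t=2,j=0: stock 34.3882 → up 48.1435 (V=43.0165), down 26.4789 (V=64.6811). Price 40.9506; hedge Δ=-1.0000, bond B=75.3388.
  t=2,j=1: stock 62.5240 → up 87.5336 (V=3.6264), down 48.1435 (V=43.0165). Price 12.8148; hedge Δ=-1.0000, bond B=75.3388.
  t=2,j=2: stock 113.6800 → up 159.1520 (V=0.0000), down 87.5336 (V=3.6264). Price 0.9039; hedge Δ=-0.0506, bond B=6.6601.
  t=1,j=0: stock 44.6600 → up 62.5240 (V=12.8148), down 34.3882 (V=40.9506). Price 17.6035; hedge Δ=-1.0000, bond B=62.2635.
  t=1,j=1: stock 81.2000 → up 113.6800 (V=0.9039), down 62.5240 (V=12.8148). Price 3.7158; hedge Δ=-0.2328, bond B=22.6221.
  t=0,j=0: stock 58.0000 → up 81.2000 (V=3.7158), down 44.6600 (V=17.6035). Price 6.5323; hedge Δ=-0.3801, bond B=28.5764.
Root portfolio cost Δ·58+B reproduces V0=6.5323.

(0,0): Delta=-0.3801 Bond=28.5764
(1,0): Delta=-1.0000 Bond=62.2635
(1,1): Delta=-0.2328 Bond=22.6221
(2,0): Delta=-1.0000 Bond=75.3388
(2,1): Delta=-1.0000 Bond=75.3388
(2,2): Delta=-0.0506 Bond=6.6601
V0=6.5323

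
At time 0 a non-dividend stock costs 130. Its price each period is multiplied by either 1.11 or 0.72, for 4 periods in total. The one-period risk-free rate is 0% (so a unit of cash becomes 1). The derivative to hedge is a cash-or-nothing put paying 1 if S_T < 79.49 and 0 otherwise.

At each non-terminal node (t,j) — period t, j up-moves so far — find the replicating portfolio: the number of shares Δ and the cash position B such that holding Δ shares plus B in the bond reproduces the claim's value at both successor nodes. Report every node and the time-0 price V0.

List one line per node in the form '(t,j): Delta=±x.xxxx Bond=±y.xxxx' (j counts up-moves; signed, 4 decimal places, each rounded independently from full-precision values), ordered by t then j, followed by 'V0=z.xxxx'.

(0,0): Delta=-0.0034 Bond=0.5101
(1,0): Delta=-0.0111 Bond=1.2322
(1,1): Delta=-0.0014 Bond=0.2264
(2,0): Delta=-0.0273 Bond=2.3254
(2,1): Delta=-0.0070 Bond=0.8028
(2,2): Delta=0.0000 Bond=0.0000
(3,0): Delta=0.0000 Bond=1.0000
(3,1): Delta=-0.0343 Bond=2.8462
(3,2): Delta=0.0000 Bond=0.0000
(3,3): Delta=0.0000 Bond=0.0000
V0=0.0708

The replicating-portfolio and risk-neutral prices coincide; use p* = (1−0.72)/(1.11−0.72) = 0.7179 for the latter.
Terminal payoffs: V(4,0)=1.0000, V(4,1)=1.0000, V(4,2)=0.0000, V(4,3)=0.0000, V(4,4)=0.0000
(3,0): S=48.5222. Δ = (V_up−V_dn)/(S_up−S_dn) = (1.0000−1.0000)/(53.8597−34.9360) = 0.0000. V = [p*·1.0000 + (1−p*)·1.0000]/1 = 1.0000. B = V − Δ·S = 1.0000.
(3,1): S=74.8051. Δ = (V_up−V_dn)/(S_up−S_dn) = (0.0000−1.0000)/(83.0337−53.8597) = -0.0343. V = [p*·0.0000 + (1−p*)·1.0000]/1 = 0.2821. B = V − Δ·S = 2.8462.
(3,2): S=115.3246. Δ = (V_up−V_dn)/(S_up−S_dn) = (0.0000−0.0000)/(128.0103−83.0337) = 0.0000. V = [p*·0.0000 + (1−p*)·0.0000]/1 = 0.0000. B = V − Δ·S = 0.0000.
(3,3): S=177.7920. Δ = (V_up−V_dn)/(S_up−S_dn) = (0.0000−0.0000)/(197.3492−128.0103) = 0.0000. V = [p*·0.0000 + (1−p*)·0.0000]/1 = 0.0000. B = V − Δ·S = 0.0000.
(2,0): S=67.3920. Δ = (V_up−V_dn)/(S_up−S_dn) = (0.2821−1.0000)/(74.8051−48.5222) = -0.0273. V = [p*·0.2821 + (1−p*)·1.0000]/1 = 0.4845. B = V − Δ·S = 2.3254.
(2,1): S=103.8960. Δ = (V_up−V_dn)/(S_up−S_dn) = (0.0000−0.2821)/(115.3246−74.8051) = -0.0070. V = [p*·0.0000 + (1−p*)·0.2821]/1 = 0.0796. B = V − Δ·S = 0.8028.
(2,2): S=160.1730. Δ = (V_up−V_dn)/(S_up−S_dn) = (0.0000−0.0000)/(177.7920−115.3246) = 0.0000. V = [p*·0.0000 + (1−p*)·0.0000]/1 = 0.0000. B = V − Δ·S = 0.0000.
(1,0): S=93.6000. Δ = (V_up−V_dn)/(S_up−S_dn) = (0.0796−0.4845)/(103.8960−67.3920) = -0.0111. V = [p*·0.0796 + (1−p*)·0.4845]/1 = 0.1938. B = V − Δ·S = 1.2322.
(1,1): S=144.3000. Δ = (V_up−V_dn)/(S_up−S_dn) = (0.0000−0.0796)/(160.1730−103.8960) = -0.0014. V = [p*·0.0000 + (1−p*)·0.0796]/1 = 0.0224. B = V − Δ·S = 0.2264.
(0,0): S=130.0000. Δ = (V_up−V_dn)/(S_up−S_dn) = (0.0224−0.1938)/(144.3000−93.6000) = -0.0034. V = [p*·0.0224 + (1−p*)·0.1938]/1 = 0.0708. B = V − Δ·S = 0.5101.
Each (Δ,B) replicates both successor values, so the strategy is self-financing and V0 is arbitrage-free.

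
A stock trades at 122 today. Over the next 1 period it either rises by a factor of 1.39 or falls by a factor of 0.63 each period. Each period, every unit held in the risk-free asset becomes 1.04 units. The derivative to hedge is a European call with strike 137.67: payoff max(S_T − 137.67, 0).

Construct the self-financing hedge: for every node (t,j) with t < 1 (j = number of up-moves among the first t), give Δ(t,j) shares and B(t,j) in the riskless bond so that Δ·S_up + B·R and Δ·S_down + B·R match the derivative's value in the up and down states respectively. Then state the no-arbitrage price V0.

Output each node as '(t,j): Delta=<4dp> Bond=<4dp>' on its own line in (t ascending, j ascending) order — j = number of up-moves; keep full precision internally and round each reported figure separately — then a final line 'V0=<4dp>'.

(0,0): Delta=0.3442 Bond=-25.4343
V0=16.5525

The replicating-portfolio and risk-neutral prices coincide; use p* = (1.04−0.63)/(1.39−0.63) = 0.5395 for the latter.
At expiry t=1: V(1,0)=0.0000, V(1,1)=31.9100
Node (0,0) S=122.0000: V=(p*·31.9100+(1−p*)·0.0000)/1.04=16.5525; Δ=(31.9100−0.0000)/(169.5800−76.8600)=0.3442; B=V−Δ·S=-25.4343
Self-financing check: at every node Δ·S+B equals the discounted successor values.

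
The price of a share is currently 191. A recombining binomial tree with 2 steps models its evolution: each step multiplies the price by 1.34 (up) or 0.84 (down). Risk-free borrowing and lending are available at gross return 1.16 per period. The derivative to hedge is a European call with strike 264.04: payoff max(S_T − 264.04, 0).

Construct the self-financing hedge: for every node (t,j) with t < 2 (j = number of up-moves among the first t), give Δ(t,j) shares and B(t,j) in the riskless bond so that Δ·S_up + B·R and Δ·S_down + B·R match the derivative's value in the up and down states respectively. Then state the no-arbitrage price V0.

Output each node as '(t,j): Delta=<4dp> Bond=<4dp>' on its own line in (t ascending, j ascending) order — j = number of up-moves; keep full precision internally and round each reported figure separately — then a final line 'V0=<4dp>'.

Under the risk-neutral measure, an up-move has probability p* = (R−d)/(u−d) = 0.6400 and values discount at R = 1.16.
Terminal payoffs: V(2,0)=0.0000, V(2,1)=0.0000, V(2,2)=78.9196
  t=1,j=0: stock 160.4400 → up 214.9896 (V=0.0000), down 134.7696 (V=0.0000). Price 0.0000; hedge Δ=0.0000, bond B=0.0000.
  t=1,j=1: stock 255.9400 → up 342.9596 (V=78.9196), down 214.9896 (V=0.0000). Price 43.5418; hedge Δ=0.6167, bond B=-114.2974.
  t=0,j=0: stock 191.0000 → up 255.9400 (V=43.5418), down 160.4400 (V=0.0000). Price 24.0231; hedge Δ=0.4559, bond B=-63.0606.
The time-0 hedge costs 24.0231, which is the no-arbitrage price.

(0,0): Delta=0.4559 Bond=-63.0606
(1,0): Delta=0.0000 Bond=0.0000
(1,1): Delta=0.6167 Bond=-114.2974
V0=24.0231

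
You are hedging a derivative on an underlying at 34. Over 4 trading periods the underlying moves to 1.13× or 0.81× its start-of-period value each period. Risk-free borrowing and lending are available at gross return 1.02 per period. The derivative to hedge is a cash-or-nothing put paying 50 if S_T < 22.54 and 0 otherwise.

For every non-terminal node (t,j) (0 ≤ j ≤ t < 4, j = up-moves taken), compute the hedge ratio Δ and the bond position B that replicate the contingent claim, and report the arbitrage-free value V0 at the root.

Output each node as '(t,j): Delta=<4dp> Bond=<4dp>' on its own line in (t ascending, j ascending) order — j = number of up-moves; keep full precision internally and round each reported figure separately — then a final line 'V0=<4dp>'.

No-arbitrage ⇒ martingale measure with p* = (R−d)/(u−d) = 0.6563.
Terminal values V(4,·): V(4,0)=50.0000, V(4,1)=50.0000, V(4,2)=0.0000, V(4,3)=0.0000, V(4,4)=0.0000
Node (3,0) S=18.0690: V=(p*·50.0000+(1−p*)·50.0000)/1.02=49.0196; Δ=(50.0000−50.0000)/(20.4180−14.6359)=0.0000; B=V−Δ·S=49.0196
Node (3,1) S=25.2074: V=(p*·0.0000+(1−p*)·50.0000)/1.02=16.8505; Δ=(0.0000−50.0000)/(28.4843−20.4180)=-6.1986; B=V−Δ·S=173.1005
Node (3,2) S=35.1658: V=(p*·0.0000+(1−p*)·0.0000)/1.02=0.0000; Δ=(0.0000−0.0000)/(39.7374−28.4843)=0.0000; B=V−Δ·S=0.0000
Node (3,3) S=49.0585: V=(p*·0.0000+(1−p*)·0.0000)/1.02=0.0000; Δ=(0.0000−0.0000)/(55.4361−39.7374)=0.0000; B=V−Δ·S=0.0000
Node (2,0) S=22.3074: V=(p*·16.8505+(1−p*)·49.0196)/1.02=27.3614; Δ=(16.8505−49.0196)/(25.2074−18.0690)=-4.5065; B=V−Δ·S=127.8899
Node (2,1) S=31.1202: V=(p*·0.0000+(1−p*)·16.8505)/1.02=5.6788; Δ=(0.0000−16.8505)/(35.1658−25.2074)=-1.6921; B=V−Δ·S=58.3366
Node (2,2) S=43.4146: V=(p*·0.0000+(1−p*)·0.0000)/1.02=0.0000; Δ=(0.0000−0.0000)/(49.0585−35.1658)=0.0000; B=V−Δ·S=0.0000
Node (1,0) S=27.5400: V=(p*·5.6788+(1−p*)·27.3614)/1.02=12.8747; Δ=(5.6788−27.3614)/(31.1202−22.3074)=-2.4604; B=V−Δ·S=80.6329
Node (1,1) S=38.4200: V=(p*·0.0000+(1−p*)·5.6788)/1.02=1.9138; Δ=(0.0000−5.6788)/(43.4146−31.1202)=-0.4619; B=V−Δ·S=19.6600
Node (0,0) S=34.0000: V=(p*·1.9138+(1−p*)·12.8747)/1.02=5.5702; Δ=(1.9138−12.8747)/(38.4200−27.5400)=-1.0074; B=V−Δ·S=39.8230
The time-0 hedge costs 5.5702, which is the no-arbitrage price.

(0,0): Delta=-1.0074 Bond=39.8230
(1,0): Delta=-2.4604 Bond=80.6329
(1,1): Delta=-0.4619 Bond=19.6600
(2,0): Delta=-4.5065 Bond=127.8899
(2,1): Delta=-1.6921 Bond=58.3366
(2,2): Delta=0.0000 Bond=0.0000
(3,0): Delta=0.0000 Bond=49.0196
(3,1): Delta=-6.1986 Bond=173.1005
(3,2): Delta=0.0000 Bond=0.0000
(3,3): Delta=0.0000 Bond=0.0000
V0=5.5702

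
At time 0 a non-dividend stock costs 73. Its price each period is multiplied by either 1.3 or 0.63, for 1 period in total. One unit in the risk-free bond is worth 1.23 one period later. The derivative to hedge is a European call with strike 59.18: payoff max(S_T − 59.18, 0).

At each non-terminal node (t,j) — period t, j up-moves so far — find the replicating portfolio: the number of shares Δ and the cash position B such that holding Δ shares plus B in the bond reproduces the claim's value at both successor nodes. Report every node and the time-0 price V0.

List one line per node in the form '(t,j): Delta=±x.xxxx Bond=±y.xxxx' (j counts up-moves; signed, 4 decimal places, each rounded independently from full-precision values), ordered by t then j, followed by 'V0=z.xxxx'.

Risk-neutral probability p* = (R−d)/(u−d) = (1.23−0.63)/(1.3−0.63) = 0.8955.
Payoff layer (t=1): V(1,0)=0.0000, V(1,1)=35.7200
(0,0): S=73.0000. Δ = (V_up−V_dn)/(S_up−S_dn) = (35.7200−0.0000)/(94.9000−45.9900) = 0.7303. V = [p*·35.7200 + (1−p*)·0.0000]/1.23 = 26.0066. B = V − Δ·S = -27.3069.
Each (Δ,B) replicates both successor values, so the strategy is self-financing and V0 is arbitrage-free.

(0,0): Delta=0.7303 Bond=-27.3069
V0=26.0066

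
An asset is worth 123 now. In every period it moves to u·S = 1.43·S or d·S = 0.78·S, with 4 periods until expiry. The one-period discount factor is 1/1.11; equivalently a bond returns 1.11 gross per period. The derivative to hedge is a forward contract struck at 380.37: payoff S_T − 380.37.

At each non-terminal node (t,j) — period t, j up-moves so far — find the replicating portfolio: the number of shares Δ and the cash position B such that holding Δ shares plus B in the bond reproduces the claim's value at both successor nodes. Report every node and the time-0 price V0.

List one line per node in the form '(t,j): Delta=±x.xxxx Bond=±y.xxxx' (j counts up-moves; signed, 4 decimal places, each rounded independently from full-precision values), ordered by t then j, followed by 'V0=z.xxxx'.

No-arbitrage ⇒ martingale measure with p* = (R−d)/(u−d) = 0.5077.
At expiry t=4: V(4,0)=-334.8415, V(4,1)=-296.9010, V(4,2)=-227.3436, V(4,3)=-99.8216, V(4,4)=133.9688
(3,0): S=58.3699. Δ = (V_up−V_dn)/(S_up−S_dn) = (-296.9010−-334.8415)/(83.4690−45.5285) = 1.0000. V = [p*·-296.9010 + (1−p*)·-334.8415]/1.11 = -284.3058. B = V − Δ·S = -342.6757.
(3,1): S=107.0115. Δ = (V_up−V_dn)/(S_up−S_dn) = (-227.3436−-296.9010)/(153.0264−83.4690) = 1.0000. V = [p*·-227.3436 + (1−p*)·-296.9010]/1.11 = -235.6642. B = V − Δ·S = -342.6757.
(3,2): S=196.1877. Δ = (V_up−V_dn)/(S_up−S_dn) = (-99.8216−-227.3436)/(280.5484−153.0264) = 1.0000. V = [p*·-99.8216 + (1−p*)·-227.3436]/1.11 = -146.4880. B = V − Δ·S = -342.6757.
(3,3): S=359.6775. Δ = (V_up−V_dn)/(S_up−S_dn) = (133.9688−-99.8216)/(514.3388−280.5484) = 1.0000. V = [p*·133.9688 + (1−p*)·-99.8216]/1.11 = 17.0018. B = V − Δ·S = -342.6757.
(2,0): S=74.8332. Δ = (V_up−V_dn)/(S_up−S_dn) = (-235.6642−-284.3058)/(107.0115−58.3699) = 1.0000. V = [p*·-235.6642 + (1−p*)·-284.3058]/1.11 = -233.8836. B = V − Δ·S = -308.7168.
(2,1): S=137.1942. Δ = (V_up−V_dn)/(S_up−S_dn) = (-146.4880−-235.6642)/(196.1877−107.0115) = 1.0000. V = [p*·-146.4880 + (1−p*)·-235.6642]/1.11 = -171.5226. B = V − Δ·S = -308.7168.
(2,2): S=251.5227. Δ = (V_up−V_dn)/(S_up−S_dn) = (17.0018−-146.4880)/(359.6775−196.1877) = 1.0000. V = [p*·17.0018 + (1−p*)·-146.4880]/1.11 = -57.1941. B = V − Δ·S = -308.7168.
(1,0): S=95.9400. Δ = (V_up−V_dn)/(S_up−S_dn) = (-171.5226−-233.8836)/(137.1942−74.8332) = 1.0000. V = [p*·-171.5226 + (1−p*)·-233.8836]/1.11 = -182.1833. B = V − Δ·S = -278.1233.
(1,1): S=175.8900. Δ = (V_up−V_dn)/(S_up−S_dn) = (-57.1941−-171.5226)/(251.5227−137.1942) = 1.0000. V = [p*·-57.1941 + (1−p*)·-171.5226]/1.11 = -102.2333. B = V − Δ·S = -278.1233.
(0,0): S=123.0000. Δ = (V_up−V_dn)/(S_up−S_dn) = (-102.2333−-182.1833)/(175.8900−95.9400) = 1.0000. V = [p*·-102.2333 + (1−p*)·-182.1833]/1.11 = -127.5615. B = V − Δ·S = -250.5615.
The time-0 hedge costs -127.5615, which is the no-arbitrage price.

(0,0): Delta=1.0000 Bond=-250.5615
(1,0): Delta=1.0000 Bond=-278.1233
(1,1): Delta=1.0000 Bond=-278.1233
(2,0): Delta=1.0000 Bond=-308.7168
(2,1): Delta=1.0000 Bond=-308.7168
(2,2): Delta=1.0000 Bond=-308.7168
(3,0): Delta=1.0000 Bond=-342.6757
(3,1): Delta=1.0000 Bond=-342.6757
(3,2): Delta=1.0000 Bond=-342.6757
(3,3): Delta=1.0000 Bond=-342.6757
V0=-127.5615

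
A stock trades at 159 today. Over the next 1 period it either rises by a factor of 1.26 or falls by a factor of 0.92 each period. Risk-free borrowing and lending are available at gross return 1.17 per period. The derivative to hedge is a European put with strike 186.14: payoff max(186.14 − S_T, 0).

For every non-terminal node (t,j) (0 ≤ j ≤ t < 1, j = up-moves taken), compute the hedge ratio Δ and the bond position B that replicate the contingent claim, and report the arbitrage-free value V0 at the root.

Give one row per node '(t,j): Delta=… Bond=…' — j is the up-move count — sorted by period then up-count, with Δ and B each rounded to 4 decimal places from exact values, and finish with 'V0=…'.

(0,0): Delta=-0.7373 Bond=126.2534
V0=9.0181

Since d<R<u, set p* = (R−d)/(u−d) = 0.7353; price each node as the discounted p*-expectation of its children.
Payoff layer (t=1): V(1,0)=39.8600, V(1,1)=0.0000
  t=0,j=0: stock 159.0000 → up 200.3400 (V=0.0000), down 146.2800 (V=39.8600). Price 9.0181; hedge Δ=-0.7373, bond B=126.2534.
Root portfolio cost Δ·159+B reproduces V0=9.0181.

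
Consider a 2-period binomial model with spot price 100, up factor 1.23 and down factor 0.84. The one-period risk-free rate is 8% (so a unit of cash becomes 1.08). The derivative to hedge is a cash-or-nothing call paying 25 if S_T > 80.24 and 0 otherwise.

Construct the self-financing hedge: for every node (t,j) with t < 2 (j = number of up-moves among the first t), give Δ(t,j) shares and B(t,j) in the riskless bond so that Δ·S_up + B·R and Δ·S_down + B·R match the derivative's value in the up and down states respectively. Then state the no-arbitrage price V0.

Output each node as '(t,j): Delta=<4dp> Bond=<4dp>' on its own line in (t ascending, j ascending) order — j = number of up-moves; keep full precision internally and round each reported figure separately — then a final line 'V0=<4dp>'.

Risk-neutral probability p* = (R−d)/(u−d) = (1.08−0.84)/(1.23−0.84) = 0.6154.
Payoff layer (t=2): V(2,0)=0.0000, V(2,1)=25.0000, V(2,2)=25.0000
(1,0): S=84.0000. Δ = (V_up−V_dn)/(S_up−S_dn) = (25.0000−0.0000)/(103.3200−70.5600) = 0.7631. V = [p*·25.0000 + (1−p*)·0.0000]/1.08 = 14.2450. B = V − Δ·S = -49.8575.
(1,1): S=123.0000. Δ = (V_up−V_dn)/(S_up−S_dn) = (25.0000−25.0000)/(151.2900−103.3200) = 0.0000. V = [p*·25.0000 + (1−p*)·25.0000]/1.08 = 23.1481. B = V − Δ·S = 23.1481.
(0,0): S=100.0000. Δ = (V_up−V_dn)/(S_up−S_dn) = (23.1481−14.2450)/(123.0000−84.0000) = 0.2283. V = [p*·23.1481 + (1−p*)·14.2450]/1.08 = 18.2628. B = V − Δ·S = -4.5657.
The time-0 hedge costs 18.2628, which is the no-arbitrage price.

(0,0): Delta=0.2283 Bond=-4.5657
(1,0): Delta=0.7631 Bond=-49.8575
(1,1): Delta=0.0000 Bond=23.1481
V0=18.2628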